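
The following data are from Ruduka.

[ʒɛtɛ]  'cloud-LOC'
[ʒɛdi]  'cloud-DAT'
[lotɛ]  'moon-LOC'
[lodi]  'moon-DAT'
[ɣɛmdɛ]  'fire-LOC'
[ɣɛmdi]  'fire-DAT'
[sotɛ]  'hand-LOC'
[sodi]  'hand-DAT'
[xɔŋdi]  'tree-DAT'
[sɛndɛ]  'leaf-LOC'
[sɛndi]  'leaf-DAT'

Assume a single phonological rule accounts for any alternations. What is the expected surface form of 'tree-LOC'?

[xɔŋdɛ]

The LOC suffix surfaces as [-dɛ] and [-tɛ], depending on the final segment of the stem.
The DAT suffix, which begins with [d], is invariant after every stem; so [d] is not altered by any rule here.
So the underlying form is /-tɛ/, and voiceless stops become voiced after a nasal.
After 'tree', which ends in a nasal, the suffix surfaces as [-dɛ], giving [xɔŋdɛ].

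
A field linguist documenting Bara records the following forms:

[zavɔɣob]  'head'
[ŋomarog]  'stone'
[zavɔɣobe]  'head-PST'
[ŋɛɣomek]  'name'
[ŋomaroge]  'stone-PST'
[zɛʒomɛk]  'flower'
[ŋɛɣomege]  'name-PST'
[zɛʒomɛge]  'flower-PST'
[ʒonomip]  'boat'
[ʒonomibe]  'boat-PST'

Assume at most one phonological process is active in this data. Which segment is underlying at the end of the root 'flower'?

/k/

The stem for 'flower' ends in [g] in [zɛʒomɛge] but [k] in [zɛʒomɛk].
Compare 'stone', with invariant [g] in [ŋomaroge] and [ŋomarog]: an analysis with underlying /g/ and a rule producing [k] in isolation would wrongly predict alternation here too.
Therefore /k/ is basic and [g] is derived by intervocalic voicing (voiceless stops become voiced between vowels).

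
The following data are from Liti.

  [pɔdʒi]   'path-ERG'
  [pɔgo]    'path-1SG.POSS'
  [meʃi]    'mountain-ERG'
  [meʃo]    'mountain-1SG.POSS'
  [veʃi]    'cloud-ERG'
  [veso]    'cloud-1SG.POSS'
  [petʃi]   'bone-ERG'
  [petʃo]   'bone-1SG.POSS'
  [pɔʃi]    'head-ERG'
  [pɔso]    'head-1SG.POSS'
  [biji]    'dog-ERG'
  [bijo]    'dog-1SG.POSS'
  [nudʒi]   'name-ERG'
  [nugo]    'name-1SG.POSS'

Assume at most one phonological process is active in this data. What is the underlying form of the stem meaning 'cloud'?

The root 'cloud' surfaces as [veʃi] and [veso], with a stem-final [ʃ] ~ [s] alternation.
But 'mountain' keeps [ʃ] in both environments ([meʃi], [meʃo]), so there is no rule changing /ʃ/ to [s] before the 1SG.POSS suffix.
The underlying segment must be /s/; /g/ and /s/ become palato-alveolar [dʒ] and [ʃ] before a front vowel, yielding [ʃ] there.
Hence 'cloud' is /ves/ underlyingly.

/ves/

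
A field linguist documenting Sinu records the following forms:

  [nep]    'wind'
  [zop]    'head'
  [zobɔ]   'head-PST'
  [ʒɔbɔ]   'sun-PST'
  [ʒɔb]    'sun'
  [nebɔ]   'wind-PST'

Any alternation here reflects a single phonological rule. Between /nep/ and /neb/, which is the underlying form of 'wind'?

'wind' shows [b] ~ [p] at the end of the stem ([nebɔ] vs [nep]).
The stem 'sun' ([ʒɔbɔ], [ʒɔb]) shows [b] unchanged in both environments, so [b] cannot be basic with [p] derived in isolation.
The underlying segment must be /p/; voiceless stops become voiced between vowels, yielding [b] there.

/nep/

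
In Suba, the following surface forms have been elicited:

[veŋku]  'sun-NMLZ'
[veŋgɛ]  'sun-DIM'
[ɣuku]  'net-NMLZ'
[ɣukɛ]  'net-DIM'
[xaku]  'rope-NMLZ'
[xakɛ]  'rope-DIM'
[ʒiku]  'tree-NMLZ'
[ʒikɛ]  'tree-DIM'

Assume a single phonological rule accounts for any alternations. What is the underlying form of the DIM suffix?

The DIM morpheme has two allomorphs, [-gɛ] and [-kɛ].
The NMLZ suffix, which begins with [k], is invariant after every stem; so [k] is not altered by any rule here.
The DIM suffix is therefore /-gɛ/ underlyingly, with post-vocalic devoicing: voiced stops become voiceless after a vowel.

/-gɛ/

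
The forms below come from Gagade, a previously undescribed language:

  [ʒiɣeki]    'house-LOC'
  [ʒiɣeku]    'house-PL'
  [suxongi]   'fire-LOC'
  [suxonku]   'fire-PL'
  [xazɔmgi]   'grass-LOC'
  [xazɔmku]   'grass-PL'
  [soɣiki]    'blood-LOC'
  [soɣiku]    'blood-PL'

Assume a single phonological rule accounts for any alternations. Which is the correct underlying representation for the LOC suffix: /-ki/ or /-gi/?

/-gi/

The LOC morpheme has two allomorphs, [-gi] and [-ki].
The PL suffix, which begins with [k], is invariant after every stem; so [k] is not altered by any rule here.
So the underlying form is /-gi/, and voiced stops become voiceless after a vowel.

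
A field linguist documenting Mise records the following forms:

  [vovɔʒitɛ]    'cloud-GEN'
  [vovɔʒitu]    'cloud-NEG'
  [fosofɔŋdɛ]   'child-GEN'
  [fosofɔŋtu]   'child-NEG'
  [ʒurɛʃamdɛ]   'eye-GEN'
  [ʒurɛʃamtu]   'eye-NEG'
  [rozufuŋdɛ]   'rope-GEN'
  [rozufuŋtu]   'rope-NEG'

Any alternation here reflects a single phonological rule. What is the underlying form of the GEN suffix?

The GEN morpheme has two allomorphs, [-dɛ] and [-tɛ].
The NEG suffix, which begins with [t], is invariant after every stem; so [t] is not altered by any rule here.
So the underlying form is /-dɛ/, and voiced stops become voiceless after a vowel.

/-dɛ/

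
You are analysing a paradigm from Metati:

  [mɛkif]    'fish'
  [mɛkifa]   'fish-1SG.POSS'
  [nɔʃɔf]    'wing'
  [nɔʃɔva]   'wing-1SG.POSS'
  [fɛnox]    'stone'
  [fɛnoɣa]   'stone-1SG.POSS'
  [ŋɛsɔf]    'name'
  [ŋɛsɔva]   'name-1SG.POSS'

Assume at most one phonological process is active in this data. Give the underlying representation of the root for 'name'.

In [ŋɛsɔf] and [ŋɛsɔva] the final segment of 'name' alternates: [f] ~ [v].
But 'fish' keeps [f] in both environments ([mɛkif], [mɛkifa]), so there is no rule changing /f/ to [v] before the 1SG.POSS suffix.
Therefore /v/ is basic and [f] is derived by word-final obstruent devoicing (voiced obstruents become voiceless word-finally).
So 'name' = /ŋɛsɔv/.

/ŋɛsɔv/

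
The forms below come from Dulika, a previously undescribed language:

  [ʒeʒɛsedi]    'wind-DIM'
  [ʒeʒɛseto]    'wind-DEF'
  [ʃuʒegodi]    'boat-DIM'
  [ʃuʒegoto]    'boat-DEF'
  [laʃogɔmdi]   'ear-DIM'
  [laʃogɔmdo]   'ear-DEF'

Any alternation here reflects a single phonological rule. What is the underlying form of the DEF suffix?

/-to/

The DEF morpheme has two allomorphs, [-do] and [-to].
By contrast the DIM suffix keeps its initial [d] throughout — that segment must be underlying.
So the underlying form is /-to/, and voiceless stops become voiced after a nasal.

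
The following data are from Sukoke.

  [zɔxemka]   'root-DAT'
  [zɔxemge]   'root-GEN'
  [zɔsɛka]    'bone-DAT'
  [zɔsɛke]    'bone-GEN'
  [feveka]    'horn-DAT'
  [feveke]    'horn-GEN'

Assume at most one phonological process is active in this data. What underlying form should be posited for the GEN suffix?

The GEN suffix surfaces as [-ge] and [-ke], depending on the final segment of the stem.
By contrast the DAT suffix keeps its initial [k] throughout — that segment must be underlying.
The GEN suffix is therefore /-ge/ underlyingly, with post-vocalic devoicing: voiced stops become voiceless after a vowel.

/-ge/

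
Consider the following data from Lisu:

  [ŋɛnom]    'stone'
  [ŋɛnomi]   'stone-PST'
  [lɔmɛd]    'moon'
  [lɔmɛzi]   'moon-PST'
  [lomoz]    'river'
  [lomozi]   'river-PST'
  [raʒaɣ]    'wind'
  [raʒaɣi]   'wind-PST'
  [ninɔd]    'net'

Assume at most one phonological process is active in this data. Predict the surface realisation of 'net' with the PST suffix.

The stem for 'moon' ends in [d] in [lɔmɛd] but [z] in [lɔmɛzi].
Compare 'river', with invariant [z] in [lomoz] and [lomozi]: an analysis with underlying /z/ and a rule producing [d] in isolation would wrongly predict alternation here too.
Therefore /d/ is basic and [z] is derived by intervocalic spirantization (voiced stops become fricatives between vowels).
The one attested form of 'net', [ninɔd], shows underlying /ninɔd/. Applying the same rule between vowels gives [ninɔzi].

[ninɔzi]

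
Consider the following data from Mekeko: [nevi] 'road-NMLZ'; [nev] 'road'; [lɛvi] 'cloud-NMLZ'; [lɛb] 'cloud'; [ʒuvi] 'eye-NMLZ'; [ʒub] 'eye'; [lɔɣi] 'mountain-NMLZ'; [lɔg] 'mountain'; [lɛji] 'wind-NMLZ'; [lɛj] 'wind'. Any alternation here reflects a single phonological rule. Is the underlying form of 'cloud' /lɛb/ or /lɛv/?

In [lɛvi] and [lɛb] the final segment of 'cloud' alternates: [v] ~ [b].
If /v/ were underlying and a rule turned it into [b] in isolation, 'road' would also alternate; but it has [v] in both [nevi] and [nev].
Therefore /b/ is basic and [v] is derived by intervocalic spirantization (voiced stops become fricatives between vowels).

/lɛb/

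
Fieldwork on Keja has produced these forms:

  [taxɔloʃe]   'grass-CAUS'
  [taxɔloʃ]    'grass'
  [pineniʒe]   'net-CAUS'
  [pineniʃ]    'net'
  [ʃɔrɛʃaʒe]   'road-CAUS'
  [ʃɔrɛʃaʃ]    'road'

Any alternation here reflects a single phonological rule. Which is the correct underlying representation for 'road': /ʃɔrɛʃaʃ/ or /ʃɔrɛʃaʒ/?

The root 'road' surfaces as [ʃɔrɛʃaʒe] and [ʃɔrɛʃaʃ], with a stem-final [ʒ] ~ [ʃ] alternation.
But 'grass' keeps [ʃ] in both environments ([taxɔloʃe], [taxɔloʃ]), so there is no rule changing /ʃ/ to [ʒ] before the CAUS suffix.
The underlying segment must be /ʒ/; voiced obstruents become voiceless word-finally, yielding [ʃ] there.

/ʃɔrɛʃaʒ/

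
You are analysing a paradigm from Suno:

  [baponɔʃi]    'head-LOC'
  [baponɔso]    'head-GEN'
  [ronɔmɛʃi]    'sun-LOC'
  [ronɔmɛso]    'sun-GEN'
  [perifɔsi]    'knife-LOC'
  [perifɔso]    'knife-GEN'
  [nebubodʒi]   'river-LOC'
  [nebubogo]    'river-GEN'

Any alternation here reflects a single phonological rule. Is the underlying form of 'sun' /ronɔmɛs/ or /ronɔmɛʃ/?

The root 'sun' surfaces as [ronɔmɛʃi] and [ronɔmɛso], with a stem-final [ʃ] ~ [s] alternation.
If /s/ were underlying and a rule turned it into [ʃ] before the LOC suffix, 'knife' would also alternate; but it has [s] in both [perifɔsi] and [perifɔso].
The alternation reflects depalatalization: palato-alveolar /dʒ/ and /ʃ/ become [g] and [s] when no front vowel follows. /ʃ/ is underlying.

/ronɔmɛʃ/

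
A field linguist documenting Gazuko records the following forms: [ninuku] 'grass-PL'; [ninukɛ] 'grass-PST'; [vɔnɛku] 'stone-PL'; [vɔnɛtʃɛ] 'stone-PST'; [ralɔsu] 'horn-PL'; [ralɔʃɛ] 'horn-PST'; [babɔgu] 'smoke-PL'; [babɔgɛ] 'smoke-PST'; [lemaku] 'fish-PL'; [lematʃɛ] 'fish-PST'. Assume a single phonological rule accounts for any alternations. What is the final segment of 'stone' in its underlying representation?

/tʃ/

The root 'stone' surfaces as [vɔnɛku] and [vɔnɛtʃɛ], with a stem-final [k] ~ [tʃ] alternation.
The stem 'grass' ([ninuku], [ninukɛ]) shows [k] unchanged in both environments, so [k] cannot be basic with [tʃ] derived before the PST suffix.
So /tʃ/ is underlying, and a rule of depalatalization — palato-alveolar /tʃ/ and /ʃ/ become [k] and [s] when no front vowel follows — gives [k].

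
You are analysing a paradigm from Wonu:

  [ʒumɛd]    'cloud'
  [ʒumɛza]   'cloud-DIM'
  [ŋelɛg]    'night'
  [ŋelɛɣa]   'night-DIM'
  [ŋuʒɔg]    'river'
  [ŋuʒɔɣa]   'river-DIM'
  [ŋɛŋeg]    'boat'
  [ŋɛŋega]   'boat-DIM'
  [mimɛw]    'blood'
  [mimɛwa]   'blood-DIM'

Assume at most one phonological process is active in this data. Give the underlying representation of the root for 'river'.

/ŋuʒɔɣ/

The root 'river' surfaces as [ŋuʒɔg] and [ŋuʒɔɣa], with a stem-final [g] ~ [ɣ] alternation.
The stem 'boat' ([ŋɛŋeg], [ŋɛŋega]) shows [g] unchanged in both environments, so [g] cannot be basic with [ɣ] derived before the DIM suffix.
The underlying segment must be /ɣ/; voiced fricatives become stops word-finally, yielding [g] there.
So 'river' = /ŋuʒɔɣ/.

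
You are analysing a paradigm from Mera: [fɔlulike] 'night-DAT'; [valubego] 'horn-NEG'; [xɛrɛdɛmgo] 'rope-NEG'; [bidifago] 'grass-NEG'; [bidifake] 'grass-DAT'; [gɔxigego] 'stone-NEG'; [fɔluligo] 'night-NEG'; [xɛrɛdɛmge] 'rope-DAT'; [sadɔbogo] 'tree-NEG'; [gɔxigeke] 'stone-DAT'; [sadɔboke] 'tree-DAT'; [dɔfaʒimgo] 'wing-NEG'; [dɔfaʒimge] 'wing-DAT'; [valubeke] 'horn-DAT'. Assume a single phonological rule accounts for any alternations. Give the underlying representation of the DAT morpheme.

The DAT morpheme has two allomorphs, [-ge] and [-ke].
The NEG suffix, which begins with [g], is invariant after every stem; so [g] is not altered by any rule here.
The DAT suffix is therefore /-ke/ underlyingly, with post-nasal voicing: voiceless stops become voiced after a nasal.

/-ke/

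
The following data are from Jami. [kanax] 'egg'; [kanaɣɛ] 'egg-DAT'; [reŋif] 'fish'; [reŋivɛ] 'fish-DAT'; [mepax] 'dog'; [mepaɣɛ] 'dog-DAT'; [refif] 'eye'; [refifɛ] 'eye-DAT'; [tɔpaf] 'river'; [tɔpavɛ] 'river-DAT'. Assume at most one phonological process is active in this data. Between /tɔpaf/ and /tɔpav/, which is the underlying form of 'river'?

/tɔpav/

'river' shows [f] ~ [v] at the end of the stem ([tɔpaf] vs [tɔpavɛ]).
The stem 'eye' ([refif], [refifɛ]) shows [f] unchanged in both environments, so [f] cannot be basic with [v] derived before the DAT suffix.
Therefore /v/ is basic and [f] is derived by word-final obstruent devoicing (voiced obstruents become voiceless word-finally).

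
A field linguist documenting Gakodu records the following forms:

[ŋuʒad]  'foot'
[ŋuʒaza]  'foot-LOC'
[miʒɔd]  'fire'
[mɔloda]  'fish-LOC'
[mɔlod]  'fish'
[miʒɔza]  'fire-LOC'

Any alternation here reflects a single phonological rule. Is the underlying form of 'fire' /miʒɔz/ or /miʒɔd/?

/miʒɔz/

The stem for 'fire' ends in [d] in [miʒɔd] but [z] in [miʒɔza].
Compare 'fish', with invariant [d] in [mɔlod] and [mɔloda]: an analysis with underlying /d/ and a rule producing [z] before the LOC suffix would wrongly predict alternation here too.
The alternation reflects word-final hardening: voiced fricatives become stops word-finally. /z/ is underlying.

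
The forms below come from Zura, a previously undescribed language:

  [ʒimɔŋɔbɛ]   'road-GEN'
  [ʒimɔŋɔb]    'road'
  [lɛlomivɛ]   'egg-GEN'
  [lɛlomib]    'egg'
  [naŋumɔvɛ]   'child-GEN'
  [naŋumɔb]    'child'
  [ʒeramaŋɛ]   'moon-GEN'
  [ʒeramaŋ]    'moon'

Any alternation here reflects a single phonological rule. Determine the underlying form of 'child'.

/naŋumɔv/

In [naŋumɔvɛ] and [naŋumɔb] the final segment of 'child' alternates: [v] ~ [b].
The stem 'road' ([ʒimɔŋɔbɛ], [ʒimɔŋɔb]) shows [b] unchanged in both environments, so [b] cannot be basic with [v] derived before the GEN suffix.
Therefore /v/ is basic and [b] is derived by word-final hardening (voiced fricatives become stops word-finally).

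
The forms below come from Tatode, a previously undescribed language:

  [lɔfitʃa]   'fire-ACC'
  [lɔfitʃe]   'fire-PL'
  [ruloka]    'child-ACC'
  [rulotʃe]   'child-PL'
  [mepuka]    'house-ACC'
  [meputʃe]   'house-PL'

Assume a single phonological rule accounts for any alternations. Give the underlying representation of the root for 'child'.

/rulok/

'child' shows [k] ~ [tʃ] at the end of the stem ([ruloka] vs [rulotʃe]).
The stem 'fire' ([lɔfitʃa], [lɔfitʃe]) shows [tʃ] unchanged in both environments, so [tʃ] cannot be basic with [k] derived before the ACC suffix.
Therefore /k/ is basic and [tʃ] is derived by palatalization before a front vowel (/k/ becomes palato-alveolar [tʃ] before a front vowel).
Hence 'child' is /rulok/ underlyingly.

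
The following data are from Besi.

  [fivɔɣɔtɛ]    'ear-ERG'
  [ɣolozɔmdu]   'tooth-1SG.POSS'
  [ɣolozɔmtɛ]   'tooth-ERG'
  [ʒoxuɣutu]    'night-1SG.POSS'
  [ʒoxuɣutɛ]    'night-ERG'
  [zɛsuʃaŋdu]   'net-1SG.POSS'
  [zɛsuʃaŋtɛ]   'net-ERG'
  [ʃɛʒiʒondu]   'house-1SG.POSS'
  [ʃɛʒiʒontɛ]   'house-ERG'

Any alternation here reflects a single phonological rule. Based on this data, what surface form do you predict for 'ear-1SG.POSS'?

The 1SG.POSS suffix surfaces as [-du] and [-tu], depending on the final segment of the stem.
By contrast the ERG suffix keeps its initial [t] throughout — that segment must be underlying.
The 1SG.POSS suffix is therefore /-du/ underlyingly, with post-vocalic devoicing: voiced stops become voiceless after a vowel.
After 'ear', which ends in a vowel, the suffix surfaces as [-tu], giving [fivɔɣɔtu].

[fivɔɣɔtu]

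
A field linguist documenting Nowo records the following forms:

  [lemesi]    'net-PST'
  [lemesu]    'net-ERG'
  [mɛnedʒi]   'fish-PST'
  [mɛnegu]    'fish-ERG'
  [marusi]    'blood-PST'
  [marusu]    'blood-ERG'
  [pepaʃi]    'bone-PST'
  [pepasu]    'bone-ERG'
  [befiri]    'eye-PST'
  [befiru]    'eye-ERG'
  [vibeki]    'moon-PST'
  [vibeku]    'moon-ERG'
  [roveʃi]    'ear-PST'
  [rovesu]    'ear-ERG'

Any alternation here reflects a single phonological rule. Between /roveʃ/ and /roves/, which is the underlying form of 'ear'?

/roveʃ/

In [roveʃi] and [rovesu] the final segment of 'ear' alternates: [ʃ] ~ [s].
Compare 'net', with invariant [s] in [lemesi] and [lemesu]: an analysis with underlying /s/ and a rule producing [ʃ] before the PST suffix would wrongly predict alternation here too.
So /ʃ/ is underlying, and a rule of depalatalization — palato-alveolar /dʒ/ and /ʃ/ become [g] and [s] when no front vowel follows — gives [s].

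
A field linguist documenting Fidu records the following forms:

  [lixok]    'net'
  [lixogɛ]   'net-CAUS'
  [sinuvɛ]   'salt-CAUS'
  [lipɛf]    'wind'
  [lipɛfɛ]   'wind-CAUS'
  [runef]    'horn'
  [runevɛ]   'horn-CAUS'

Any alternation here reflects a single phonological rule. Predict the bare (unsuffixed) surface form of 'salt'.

The stem for 'horn' ends in [f] in [runef] but [v] in [runevɛ].
Compare 'wind', with invariant [f] in [lipɛf] and [lipɛfɛ]: an analysis with underlying /f/ and a rule producing [v] before the CAUS suffix would wrongly predict alternation here too.
The alternation reflects word-final obstruent devoicing: voiced obstruents become voiceless word-finally. /v/ is underlying.
The one attested form of 'salt', [sinuvɛ], shows underlying /sinuv/. Applying the same rule word-finally gives [sinuf].

[sinuf]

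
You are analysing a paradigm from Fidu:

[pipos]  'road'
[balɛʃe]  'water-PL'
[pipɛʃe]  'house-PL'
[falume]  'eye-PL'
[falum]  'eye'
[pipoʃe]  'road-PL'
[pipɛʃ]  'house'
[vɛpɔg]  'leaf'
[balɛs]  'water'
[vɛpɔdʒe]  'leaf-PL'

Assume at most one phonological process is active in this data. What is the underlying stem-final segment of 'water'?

/s/

The stem for 'water' ends in [ʃ] in [balɛʃe] but [s] in [balɛs].
The stem 'house' ([pipɛʃe], [pipɛʃ]) shows [ʃ] unchanged in both environments, so [ʃ] cannot be basic with [s] derived in isolation.
So /s/ is underlying, and a rule of palatalization before a front vowel — /g/ and /s/ become palato-alveolar [dʒ] and [ʃ] before a front vowel — gives [ʃ].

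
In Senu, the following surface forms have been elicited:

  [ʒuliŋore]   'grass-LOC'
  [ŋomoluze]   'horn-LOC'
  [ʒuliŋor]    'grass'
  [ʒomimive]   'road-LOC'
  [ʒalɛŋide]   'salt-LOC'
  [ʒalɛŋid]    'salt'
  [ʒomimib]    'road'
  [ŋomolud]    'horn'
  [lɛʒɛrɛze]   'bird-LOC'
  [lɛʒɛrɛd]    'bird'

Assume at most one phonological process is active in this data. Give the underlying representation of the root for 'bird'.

/lɛʒɛrɛz/

In [lɛʒɛrɛd] and [lɛʒɛrɛze] the final segment of 'bird' alternates: [d] ~ [z].
If /d/ were underlying and a rule turned it into [z] before the LOC suffix, 'salt' would also alternate; but it has [d] in both [ʒalɛŋid] and [ʒalɛŋide].
So /z/ is underlying, and a rule of word-final hardening — voiced fricatives become stops word-finally — gives [d].
So 'bird' = /lɛʒɛrɛz/.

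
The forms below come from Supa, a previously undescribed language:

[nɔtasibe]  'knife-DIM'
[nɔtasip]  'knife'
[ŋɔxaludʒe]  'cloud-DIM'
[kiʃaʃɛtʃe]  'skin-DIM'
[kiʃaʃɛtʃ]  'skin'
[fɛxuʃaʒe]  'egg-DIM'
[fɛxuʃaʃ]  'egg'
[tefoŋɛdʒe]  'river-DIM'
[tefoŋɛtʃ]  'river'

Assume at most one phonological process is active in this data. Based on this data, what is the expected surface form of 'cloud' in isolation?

The stem for 'river' ends in [dʒ] in [tefoŋɛdʒe] but [tʃ] in [tefoŋɛtʃ].
Compare 'skin', with invariant [tʃ] in [kiʃaʃɛtʃe] and [kiʃaʃɛtʃ]: an analysis with underlying /tʃ/ and a rule producing [dʒ] before the DIM suffix would wrongly predict alternation here too.
So /dʒ/ is underlying, and a rule of word-final obstruent devoicing — voiced obstruents become voiceless word-finally — gives [tʃ].
From [ŋɔxaludʒe] the stem 'cloud' is /ŋɔxaludʒ/; word-finally this yields [ŋɔxalutʃ].

[ŋɔxalutʃ]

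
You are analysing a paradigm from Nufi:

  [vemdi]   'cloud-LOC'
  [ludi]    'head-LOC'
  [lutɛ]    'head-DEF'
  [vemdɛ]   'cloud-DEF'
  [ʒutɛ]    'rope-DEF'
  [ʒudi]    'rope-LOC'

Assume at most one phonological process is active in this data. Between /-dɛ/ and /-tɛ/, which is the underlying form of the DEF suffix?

The DEF morpheme has two allomorphs, [-dɛ] and [-tɛ].
By contrast the LOC suffix keeps its initial [d] throughout — that segment must be underlying.
The DEF suffix is therefore /-tɛ/ underlyingly, with post-nasal voicing: voiceless stops become voiced after a nasal.

/-tɛ/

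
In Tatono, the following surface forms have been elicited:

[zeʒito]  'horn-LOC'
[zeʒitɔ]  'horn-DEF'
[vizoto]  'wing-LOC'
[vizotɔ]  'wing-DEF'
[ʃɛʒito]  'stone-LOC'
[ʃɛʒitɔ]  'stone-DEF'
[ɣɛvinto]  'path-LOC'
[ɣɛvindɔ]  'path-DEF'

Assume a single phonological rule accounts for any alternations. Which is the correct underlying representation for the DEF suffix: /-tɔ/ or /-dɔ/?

/-dɔ/

The DEF morpheme has two allomorphs, [-dɔ] and [-tɔ].
The LOC suffix, which begins with [t], is invariant after every stem; so [t] is not altered by any rule here.
The DEF suffix is therefore /-dɔ/ underlyingly, with post-vocalic devoicing: voiced stops become voiceless after a vowel.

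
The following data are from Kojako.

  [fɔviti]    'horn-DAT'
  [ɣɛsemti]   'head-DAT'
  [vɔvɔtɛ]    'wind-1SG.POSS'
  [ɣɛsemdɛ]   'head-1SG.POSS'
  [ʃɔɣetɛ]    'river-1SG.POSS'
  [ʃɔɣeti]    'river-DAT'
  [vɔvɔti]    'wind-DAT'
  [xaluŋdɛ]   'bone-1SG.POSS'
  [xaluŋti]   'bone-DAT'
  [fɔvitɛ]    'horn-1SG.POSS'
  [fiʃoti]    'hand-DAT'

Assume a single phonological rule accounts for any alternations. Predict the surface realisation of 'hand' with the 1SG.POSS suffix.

The 1SG.POSS morpheme has two allomorphs, [-dɛ] and [-tɛ].
By contrast the DAT suffix keeps its initial [t] throughout — that segment must be underlying.
The 1SG.POSS suffix is therefore /-dɛ/ underlyingly, with post-vocalic devoicing: voiced stops become voiceless after a vowel.
After 'hand', which ends in a vowel, the suffix surfaces as [-tɛ], giving [fiʃotɛ].

[fiʃotɛ]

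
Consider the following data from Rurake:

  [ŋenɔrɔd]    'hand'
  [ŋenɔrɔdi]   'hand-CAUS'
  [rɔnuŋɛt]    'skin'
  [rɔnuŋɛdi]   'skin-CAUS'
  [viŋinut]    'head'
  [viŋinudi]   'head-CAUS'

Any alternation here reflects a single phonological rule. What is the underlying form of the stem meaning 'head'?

/viŋinut/

The stem for 'head' ends in [t] in [viŋinut] but [d] in [viŋinudi].
The stem 'hand' ([ŋenɔrɔd], [ŋenɔrɔdi]) shows [d] unchanged in both environments, so [d] cannot be basic with [t] derived in isolation.
The alternation reflects intervocalic voicing: voiceless stops become voiced between vowels. /t/ is underlying.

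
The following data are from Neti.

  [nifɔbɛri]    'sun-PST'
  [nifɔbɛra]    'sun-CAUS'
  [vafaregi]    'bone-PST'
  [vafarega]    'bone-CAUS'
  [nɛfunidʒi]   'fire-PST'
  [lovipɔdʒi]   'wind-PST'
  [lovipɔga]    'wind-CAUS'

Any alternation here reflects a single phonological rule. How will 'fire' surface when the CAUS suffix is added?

The root 'wind' surfaces as [lovipɔdʒi] and [lovipɔga], with a stem-final [dʒ] ~ [g] alternation.
But 'bone' keeps [g] in both environments ([vafaregi], [vafarega]), so there is no rule changing /g/ to [dʒ] before the PST suffix.
So /dʒ/ is underlying, and a rule of depalatalization — palato-alveolar /dʒ/ becomes [g] when no front vowel follows — gives [g].
From [nɛfunidʒi] the stem 'fire' is /nɛfunidʒ/; when no front vowel follows this yields [nɛfuniga].

[nɛfuniga]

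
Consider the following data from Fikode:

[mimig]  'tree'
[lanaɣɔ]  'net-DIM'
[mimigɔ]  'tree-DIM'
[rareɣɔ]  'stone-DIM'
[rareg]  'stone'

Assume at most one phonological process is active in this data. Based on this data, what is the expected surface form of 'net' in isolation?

'stone' shows [g] ~ [ɣ] at the end of the stem ([rareg] vs [rareɣɔ]).
Compare 'tree', with invariant [g] in [mimig] and [mimigɔ]: an analysis with underlying /g/ and a rule producing [ɣ] before the DIM suffix would wrongly predict alternation here too.
The alternation reflects word-final hardening: voiced fricatives become stops word-finally. /ɣ/ is underlying.
From [lanaɣɔ] the stem 'net' is /lanaɣ/; word-finally this yields [lanag].

[lanag]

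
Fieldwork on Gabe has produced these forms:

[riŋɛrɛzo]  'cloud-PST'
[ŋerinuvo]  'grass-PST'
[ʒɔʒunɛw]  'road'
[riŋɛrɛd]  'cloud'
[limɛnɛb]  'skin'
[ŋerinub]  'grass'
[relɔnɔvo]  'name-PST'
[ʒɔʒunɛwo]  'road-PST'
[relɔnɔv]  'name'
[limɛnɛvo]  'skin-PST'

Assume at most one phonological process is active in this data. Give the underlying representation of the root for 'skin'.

The root 'skin' surfaces as [limɛnɛvo] and [limɛnɛb], with a stem-final [v] ~ [b] alternation.
Compare 'name', with invariant [v] in [relɔnɔvo] and [relɔnɔv]: an analysis with underlying /v/ and a rule producing [b] in isolation would wrongly predict alternation here too.
Therefore /b/ is basic and [v] is derived by intervocalic spirantization (voiced stops become fricatives between vowels).

/limɛnɛb/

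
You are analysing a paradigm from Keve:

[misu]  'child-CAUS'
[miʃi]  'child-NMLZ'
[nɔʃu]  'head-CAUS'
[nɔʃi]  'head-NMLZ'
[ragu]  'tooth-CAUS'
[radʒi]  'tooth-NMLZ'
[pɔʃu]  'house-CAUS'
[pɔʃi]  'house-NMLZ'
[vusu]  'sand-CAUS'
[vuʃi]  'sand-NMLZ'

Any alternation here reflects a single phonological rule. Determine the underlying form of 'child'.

The root 'child' surfaces as [misu] and [miʃi], with a stem-final [s] ~ [ʃ] alternation.
The stem 'head' ([nɔʃu], [nɔʃi]) shows [ʃ] unchanged in both environments, so [ʃ] cannot be basic with [s] derived before the CAUS suffix.
Therefore /s/ is basic and [ʃ] is derived by palatalization before a front vowel (/g/ and /s/ become palato-alveolar [dʒ] and [ʃ] before a front vowel).

/mis/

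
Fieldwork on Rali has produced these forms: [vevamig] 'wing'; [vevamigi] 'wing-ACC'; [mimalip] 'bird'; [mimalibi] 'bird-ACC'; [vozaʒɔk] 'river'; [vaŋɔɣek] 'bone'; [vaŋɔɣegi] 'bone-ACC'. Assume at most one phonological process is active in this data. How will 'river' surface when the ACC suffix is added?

'bone' shows [k] ~ [g] at the end of the stem ([vaŋɔɣek] vs [vaŋɔɣegi]).
If /g/ were underlying and a rule turned it into [k] in isolation, 'wing' would also alternate; but it has [g] in both [vevamig] and [vevamigi].
The alternation reflects intervocalic voicing: voiceless stops become voiced between vowels. /k/ is underlying.
From [vozaʒɔk] the stem 'river' is /vozaʒɔk/; between vowels this yields [vozaʒɔgi].

[vozaʒɔgi]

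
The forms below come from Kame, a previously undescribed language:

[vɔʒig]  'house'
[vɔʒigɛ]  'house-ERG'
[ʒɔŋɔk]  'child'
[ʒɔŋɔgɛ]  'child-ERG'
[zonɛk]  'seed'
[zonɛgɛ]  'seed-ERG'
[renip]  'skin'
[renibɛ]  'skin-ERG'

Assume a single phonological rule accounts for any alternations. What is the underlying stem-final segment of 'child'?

/k/

The root 'child' surfaces as [ʒɔŋɔk] and [ʒɔŋɔgɛ], with a stem-final [k] ~ [g] alternation.
The stem 'house' ([vɔʒig], [vɔʒigɛ]) shows [g] unchanged in both environments, so [g] cannot be basic with [k] derived in isolation.
The underlying segment must be /k/; voiceless stops become voiced between vowels, yielding [g] there.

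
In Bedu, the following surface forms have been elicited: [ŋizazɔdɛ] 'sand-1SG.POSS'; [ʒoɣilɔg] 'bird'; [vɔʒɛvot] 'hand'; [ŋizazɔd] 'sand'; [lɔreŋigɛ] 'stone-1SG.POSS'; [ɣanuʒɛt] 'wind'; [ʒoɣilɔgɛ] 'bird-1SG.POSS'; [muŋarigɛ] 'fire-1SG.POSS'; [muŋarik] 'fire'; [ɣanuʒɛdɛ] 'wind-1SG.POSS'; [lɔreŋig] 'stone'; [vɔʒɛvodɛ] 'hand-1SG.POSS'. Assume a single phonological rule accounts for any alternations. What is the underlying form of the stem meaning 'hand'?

'hand' shows [d] ~ [t] at the end of the stem ([vɔʒɛvodɛ] vs [vɔʒɛvot]).
But 'sand' keeps [d] in both environments ([ŋizazɔdɛ], [ŋizazɔd]), so there is no rule changing /d/ to [t] in isolation.
Therefore /t/ is basic and [d] is derived by intervocalic voicing (voiceless stops become voiced between vowels).

/vɔʒɛvot/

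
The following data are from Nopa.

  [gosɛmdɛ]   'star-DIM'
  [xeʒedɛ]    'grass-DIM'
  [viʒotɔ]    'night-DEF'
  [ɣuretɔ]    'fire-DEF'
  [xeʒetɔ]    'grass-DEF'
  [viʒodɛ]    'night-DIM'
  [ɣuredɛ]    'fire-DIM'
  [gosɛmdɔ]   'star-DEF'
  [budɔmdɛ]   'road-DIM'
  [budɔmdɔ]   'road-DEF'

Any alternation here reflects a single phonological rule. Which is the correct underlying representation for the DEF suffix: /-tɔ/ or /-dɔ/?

/-tɔ/

The DEF morpheme has two allomorphs, [-dɔ] and [-tɔ].
The DIM suffix, which begins with [d], is invariant after every stem; so [d] is not altered by any rule here.
So the underlying form is /-tɔ/, and voiceless stops become voiced after a nasal.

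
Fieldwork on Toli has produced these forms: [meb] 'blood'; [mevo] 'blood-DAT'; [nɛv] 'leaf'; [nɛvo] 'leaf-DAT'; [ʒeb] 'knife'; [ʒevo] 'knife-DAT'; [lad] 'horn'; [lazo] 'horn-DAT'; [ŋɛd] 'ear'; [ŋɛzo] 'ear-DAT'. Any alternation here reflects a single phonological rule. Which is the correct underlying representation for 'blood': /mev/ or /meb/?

'blood' shows [b] ~ [v] at the end of the stem ([meb] vs [mevo]).
But 'leaf' keeps [v] in both environments ([nɛv], [nɛvo]), so there is no rule changing /v/ to [b] in isolation.
Therefore /b/ is basic and [v] is derived by intervocalic spirantization (voiced stops become fricatives between vowels).

/meb/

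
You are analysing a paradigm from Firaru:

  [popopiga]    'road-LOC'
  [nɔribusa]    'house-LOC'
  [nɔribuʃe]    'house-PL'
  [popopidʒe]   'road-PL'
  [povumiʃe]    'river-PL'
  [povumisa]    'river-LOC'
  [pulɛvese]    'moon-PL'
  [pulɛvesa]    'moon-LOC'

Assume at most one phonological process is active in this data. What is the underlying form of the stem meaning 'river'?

/povumiʃ/

The root 'river' surfaces as [povumisa] and [povumiʃe], with a stem-final [s] ~ [ʃ] alternation.
The stem 'moon' ([pulɛvesa], [pulɛvese]) shows [s] unchanged in both environments, so [s] cannot be basic with [ʃ] derived before the PL suffix.
The underlying segment must be /ʃ/; palato-alveolar /dʒ/ and /ʃ/ become [g] and [s] when no front vowel follows, yielding [s] there.
The underlying form of 'river' is therefore /povumiʃ/.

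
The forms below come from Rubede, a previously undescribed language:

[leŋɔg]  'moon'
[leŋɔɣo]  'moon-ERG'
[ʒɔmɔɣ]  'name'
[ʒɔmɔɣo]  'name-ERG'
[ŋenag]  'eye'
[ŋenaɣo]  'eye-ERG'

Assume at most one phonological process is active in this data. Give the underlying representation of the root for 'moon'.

/leŋɔg/

'moon' shows [g] ~ [ɣ] at the end of the stem ([leŋɔg] vs [leŋɔɣo]).
If /ɣ/ were underlying and a rule turned it into [g] in isolation, 'name' would also alternate; but it has [ɣ] in both [ʒɔmɔɣ] and [ʒɔmɔɣo].
So /g/ is underlying, and a rule of intervocalic spirantization — voiced stops become fricatives between vowels — gives [ɣ].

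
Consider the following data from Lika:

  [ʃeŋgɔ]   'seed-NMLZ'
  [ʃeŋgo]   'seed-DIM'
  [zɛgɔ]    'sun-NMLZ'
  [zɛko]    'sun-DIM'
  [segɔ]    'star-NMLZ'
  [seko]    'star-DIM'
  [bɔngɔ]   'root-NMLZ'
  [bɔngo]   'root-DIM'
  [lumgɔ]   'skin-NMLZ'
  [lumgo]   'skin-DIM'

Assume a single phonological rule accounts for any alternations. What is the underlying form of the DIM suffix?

The DIM morpheme has two allomorphs, [-go] and [-ko].
The NMLZ suffix, which begins with [g], is invariant after every stem; so [g] is not altered by any rule here.
The DIM suffix is therefore /-ko/ underlyingly, with post-nasal voicing: voiceless stops become voiced after a nasal.

/-ko/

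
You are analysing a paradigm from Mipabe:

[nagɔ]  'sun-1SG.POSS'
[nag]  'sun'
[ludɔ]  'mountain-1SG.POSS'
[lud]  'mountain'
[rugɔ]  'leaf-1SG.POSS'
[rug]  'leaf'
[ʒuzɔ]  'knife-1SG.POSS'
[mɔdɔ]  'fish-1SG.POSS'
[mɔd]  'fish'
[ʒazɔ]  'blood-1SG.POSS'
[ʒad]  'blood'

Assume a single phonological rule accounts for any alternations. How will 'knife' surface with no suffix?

[ʒud]

The root 'blood' surfaces as [ʒazɔ] and [ʒad], with a stem-final [z] ~ [d] alternation.
The stem 'fish' ([mɔdɔ], [mɔd]) shows [d] unchanged in both environments, so [d] cannot be basic with [z] derived before the 1SG.POSS suffix.
So /z/ is underlying, and a rule of word-final hardening — voiced fricatives become stops word-finally — gives [d].
The one attested form of 'knife', [ʒuzɔ], shows underlying /ʒuz/. Applying the same rule word-finally gives [ʒud].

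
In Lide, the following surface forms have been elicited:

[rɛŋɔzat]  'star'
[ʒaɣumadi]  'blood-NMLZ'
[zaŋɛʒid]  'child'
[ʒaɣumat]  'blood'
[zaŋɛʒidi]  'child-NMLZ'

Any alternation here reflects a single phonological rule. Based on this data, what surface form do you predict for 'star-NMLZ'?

[rɛŋɔzadi]

The stem for 'blood' ends in [t] in [ʒaɣumat] but [d] in [ʒaɣumadi].
The stem 'child' ([zaŋɛʒid], [zaŋɛʒidi]) shows [d] unchanged in both environments, so [d] cannot be basic with [t] derived in isolation.
The alternation reflects intervocalic voicing: voiceless stops become voiced between vowels. /t/ is underlying.
The one attested form of 'star', [rɛŋɔzat], shows underlying /rɛŋɔzat/. Applying the same rule between vowels gives [rɛŋɔzadi].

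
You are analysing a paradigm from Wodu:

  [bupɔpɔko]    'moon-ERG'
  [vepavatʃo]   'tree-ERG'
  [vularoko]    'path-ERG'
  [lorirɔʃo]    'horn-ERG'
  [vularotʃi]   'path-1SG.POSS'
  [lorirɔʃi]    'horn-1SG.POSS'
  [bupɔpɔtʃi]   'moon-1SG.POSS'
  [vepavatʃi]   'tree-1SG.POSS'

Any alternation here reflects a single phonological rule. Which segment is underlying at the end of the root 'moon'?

In [bupɔpɔko] and [bupɔpɔtʃi] the final segment of 'moon' alternates: [k] ~ [tʃ].
The stem 'tree' ([vepavatʃo], [vepavatʃi]) shows [tʃ] unchanged in both environments, so [tʃ] cannot be basic with [k] derived before the ERG suffix.
So /k/ is underlying, and a rule of palatalization before a front vowel — /k/ becomes palato-alveolar [tʃ] before a front vowel — gives [tʃ].

/k/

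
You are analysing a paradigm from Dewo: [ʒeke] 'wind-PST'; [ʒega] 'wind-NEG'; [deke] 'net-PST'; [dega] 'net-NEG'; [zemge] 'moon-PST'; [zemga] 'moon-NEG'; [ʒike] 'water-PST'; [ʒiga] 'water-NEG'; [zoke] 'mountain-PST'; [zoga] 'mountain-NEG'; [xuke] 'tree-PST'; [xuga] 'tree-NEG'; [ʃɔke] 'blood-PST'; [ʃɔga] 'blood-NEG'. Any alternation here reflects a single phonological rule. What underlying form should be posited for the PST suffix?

The PST morpheme has two allomorphs, [-ge] and [-ke].
By contrast the NEG suffix keeps its initial [g] throughout — that segment must be underlying.
The PST suffix is therefore /-ke/ underlyingly, with post-nasal voicing: voiceless stops become voiced after a nasal.

/-ke/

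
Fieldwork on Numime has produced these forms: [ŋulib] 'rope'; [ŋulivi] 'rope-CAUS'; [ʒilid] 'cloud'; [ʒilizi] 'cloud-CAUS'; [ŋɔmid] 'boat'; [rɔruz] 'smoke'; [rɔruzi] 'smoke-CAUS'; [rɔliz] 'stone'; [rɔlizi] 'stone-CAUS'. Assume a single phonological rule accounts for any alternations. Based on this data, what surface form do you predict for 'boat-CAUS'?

'cloud' shows [d] ~ [z] at the end of the stem ([ʒilid] vs [ʒilizi]).
The stem 'stone' ([rɔliz], [rɔlizi]) shows [z] unchanged in both environments, so [z] cannot be basic with [d] derived in isolation.
So /d/ is underlying, and a rule of intervocalic spirantization — voiced stops become fricatives between vowels — gives [z].
From [ŋɔmid] the stem 'boat' is /ŋɔmid/; between vowels this yields [ŋɔmizi].

[ŋɔmizi]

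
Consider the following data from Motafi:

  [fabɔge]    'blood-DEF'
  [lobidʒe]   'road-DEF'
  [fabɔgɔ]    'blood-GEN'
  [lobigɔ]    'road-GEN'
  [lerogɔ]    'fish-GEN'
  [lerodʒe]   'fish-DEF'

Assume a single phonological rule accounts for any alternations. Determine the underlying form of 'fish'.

In [lerogɔ] and [lerodʒe] the final segment of 'fish' alternates: [g] ~ [dʒ].
Compare 'blood', with invariant [g] in [fabɔgɔ] and [fabɔge]: an analysis with underlying /g/ and a rule producing [dʒ] before the DEF suffix would wrongly predict alternation here too.
Therefore /dʒ/ is basic and [g] is derived by depalatalization (palato-alveolar /dʒ/ becomes [g] when no front vowel follows).

/lerodʒ/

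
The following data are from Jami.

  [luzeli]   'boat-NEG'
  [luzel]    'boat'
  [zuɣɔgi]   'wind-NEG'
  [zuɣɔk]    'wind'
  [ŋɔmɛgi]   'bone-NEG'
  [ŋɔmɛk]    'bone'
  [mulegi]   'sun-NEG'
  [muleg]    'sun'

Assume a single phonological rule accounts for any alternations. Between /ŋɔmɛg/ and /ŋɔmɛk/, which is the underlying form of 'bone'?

/ŋɔmɛk/

The root 'bone' surfaces as [ŋɔmɛgi] and [ŋɔmɛk], with a stem-final [g] ~ [k] alternation.
The stem 'sun' ([mulegi], [muleg]) shows [g] unchanged in both environments, so [g] cannot be basic with [k] derived in isolation.
Therefore /k/ is basic and [g] is derived by intervocalic voicing (voiceless stops become voiced between vowels).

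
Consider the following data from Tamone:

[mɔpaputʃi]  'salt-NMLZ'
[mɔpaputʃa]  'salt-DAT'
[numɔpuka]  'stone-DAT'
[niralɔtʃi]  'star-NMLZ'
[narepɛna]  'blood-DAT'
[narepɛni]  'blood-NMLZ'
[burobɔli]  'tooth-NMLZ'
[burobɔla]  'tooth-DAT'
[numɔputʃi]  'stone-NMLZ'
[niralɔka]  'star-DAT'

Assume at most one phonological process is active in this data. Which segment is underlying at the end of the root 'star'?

In [niralɔka] and [niralɔtʃi] the final segment of 'star' alternates: [k] ~ [tʃ].
Compare 'salt', with invariant [tʃ] in [mɔpaputʃa] and [mɔpaputʃi]: an analysis with underlying /tʃ/ and a rule producing [k] before the DAT suffix would wrongly predict alternation here too.
So /k/ is underlying, and a rule of palatalization before a front vowel — /k/ becomes palato-alveolar [tʃ] before a front vowel — gives [tʃ].

/k/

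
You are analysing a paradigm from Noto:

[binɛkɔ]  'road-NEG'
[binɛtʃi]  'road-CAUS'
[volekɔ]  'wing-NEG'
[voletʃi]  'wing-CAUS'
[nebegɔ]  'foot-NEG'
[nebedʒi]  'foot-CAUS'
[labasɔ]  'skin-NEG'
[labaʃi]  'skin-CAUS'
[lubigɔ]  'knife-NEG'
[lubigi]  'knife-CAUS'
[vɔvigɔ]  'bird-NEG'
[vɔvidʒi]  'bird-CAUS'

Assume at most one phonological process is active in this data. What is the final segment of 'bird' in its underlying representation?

'bird' shows [g] ~ [dʒ] at the end of the stem ([vɔvigɔ] vs [vɔvidʒi]).
The stem 'knife' ([lubigɔ], [lubigi]) shows [g] unchanged in both environments, so [g] cannot be basic with [dʒ] derived before the CAUS suffix.
Therefore /dʒ/ is basic and [g] is derived by depalatalization (palato-alveolar /tʃ/, /dʒ/ and /ʃ/ become [k], [g] and [s] when no front vowel follows).

/dʒ/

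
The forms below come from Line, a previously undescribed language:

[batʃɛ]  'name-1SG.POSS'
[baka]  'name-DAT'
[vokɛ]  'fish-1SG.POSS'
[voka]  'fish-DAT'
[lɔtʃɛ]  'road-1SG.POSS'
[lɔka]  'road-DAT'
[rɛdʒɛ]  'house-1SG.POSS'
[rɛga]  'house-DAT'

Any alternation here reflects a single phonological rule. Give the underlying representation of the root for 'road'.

/lɔtʃ/

'road' shows [tʃ] ~ [k] at the end of the stem ([lɔtʃɛ] vs [lɔka]).
Compare 'fish', with invariant [k] in [vokɛ] and [voka]: an analysis with underlying /k/ and a rule producing [tʃ] before the 1SG.POSS suffix would wrongly predict alternation here too.
The underlying segment must be /tʃ/; palato-alveolar /tʃ/ and /dʒ/ become [k] and [g] when no front vowel follows, yielding [k] there.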